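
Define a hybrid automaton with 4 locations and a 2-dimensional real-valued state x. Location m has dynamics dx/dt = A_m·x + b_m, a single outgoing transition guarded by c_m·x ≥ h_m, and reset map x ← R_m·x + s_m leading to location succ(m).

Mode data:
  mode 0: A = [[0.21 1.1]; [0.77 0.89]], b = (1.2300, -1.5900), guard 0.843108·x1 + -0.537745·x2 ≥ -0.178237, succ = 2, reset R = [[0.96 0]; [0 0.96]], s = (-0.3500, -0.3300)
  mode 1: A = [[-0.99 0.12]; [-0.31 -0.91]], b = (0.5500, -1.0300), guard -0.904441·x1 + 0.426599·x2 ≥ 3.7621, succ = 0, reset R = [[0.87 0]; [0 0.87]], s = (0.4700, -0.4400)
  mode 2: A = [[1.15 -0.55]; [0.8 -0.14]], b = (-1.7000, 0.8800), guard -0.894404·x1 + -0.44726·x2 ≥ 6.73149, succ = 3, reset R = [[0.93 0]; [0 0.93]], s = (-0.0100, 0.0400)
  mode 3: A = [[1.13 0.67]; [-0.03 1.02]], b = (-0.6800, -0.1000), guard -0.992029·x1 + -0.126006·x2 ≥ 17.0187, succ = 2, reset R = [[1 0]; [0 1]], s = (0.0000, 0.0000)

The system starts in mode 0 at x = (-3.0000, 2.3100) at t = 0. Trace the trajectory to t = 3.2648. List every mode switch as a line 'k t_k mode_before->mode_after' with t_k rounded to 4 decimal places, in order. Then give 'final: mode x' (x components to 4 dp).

Mode 0: guard c·x = -0.1782 hit at Δt = 1.2882 (t = 1.2882), x⁻ = (0.0818, 0.4597) → reset → x⁺ = (-0.2715, 0.1113), jump to mode 2
Mode 2: guard c·x = 6.7315 hit at Δt = 1.3498 (t = 2.6380), x⁻ = (-6.7001, -1.6521) → reset → x⁺ = (-6.2411, -1.4964), jump to mode 3
Mode 3: flow for 0.6268 to horizon, guard not reached → x = (-14.4951, -2.6759)

1 1.2882 0->2
2 2.6380 2->3
final: 3 -14.4951 -2.6759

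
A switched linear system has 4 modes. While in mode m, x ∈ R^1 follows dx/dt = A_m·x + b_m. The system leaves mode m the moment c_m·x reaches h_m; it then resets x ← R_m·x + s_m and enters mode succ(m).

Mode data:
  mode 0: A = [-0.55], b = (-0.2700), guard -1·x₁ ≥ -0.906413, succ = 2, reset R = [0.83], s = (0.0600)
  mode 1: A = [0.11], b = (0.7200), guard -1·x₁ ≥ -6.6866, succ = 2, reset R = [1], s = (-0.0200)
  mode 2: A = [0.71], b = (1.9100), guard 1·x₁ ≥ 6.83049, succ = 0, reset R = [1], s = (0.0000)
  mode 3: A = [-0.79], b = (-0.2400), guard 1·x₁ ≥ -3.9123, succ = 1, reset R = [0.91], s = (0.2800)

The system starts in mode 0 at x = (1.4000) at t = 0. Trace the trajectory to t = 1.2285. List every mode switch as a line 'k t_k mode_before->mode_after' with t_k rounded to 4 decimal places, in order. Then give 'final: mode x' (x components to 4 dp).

Mode 0: guard c·x = -0.9064 hit at Δt = 0.5500 (t = 0.5500), x⁻ = (0.9064) → reset → x⁺ = (0.8123), jump to mode 2
Mode 2: flow for 0.6785 to horizon, guard not reached → x = (2.9799)

1 0.5500 0->2
final: 2 2.9799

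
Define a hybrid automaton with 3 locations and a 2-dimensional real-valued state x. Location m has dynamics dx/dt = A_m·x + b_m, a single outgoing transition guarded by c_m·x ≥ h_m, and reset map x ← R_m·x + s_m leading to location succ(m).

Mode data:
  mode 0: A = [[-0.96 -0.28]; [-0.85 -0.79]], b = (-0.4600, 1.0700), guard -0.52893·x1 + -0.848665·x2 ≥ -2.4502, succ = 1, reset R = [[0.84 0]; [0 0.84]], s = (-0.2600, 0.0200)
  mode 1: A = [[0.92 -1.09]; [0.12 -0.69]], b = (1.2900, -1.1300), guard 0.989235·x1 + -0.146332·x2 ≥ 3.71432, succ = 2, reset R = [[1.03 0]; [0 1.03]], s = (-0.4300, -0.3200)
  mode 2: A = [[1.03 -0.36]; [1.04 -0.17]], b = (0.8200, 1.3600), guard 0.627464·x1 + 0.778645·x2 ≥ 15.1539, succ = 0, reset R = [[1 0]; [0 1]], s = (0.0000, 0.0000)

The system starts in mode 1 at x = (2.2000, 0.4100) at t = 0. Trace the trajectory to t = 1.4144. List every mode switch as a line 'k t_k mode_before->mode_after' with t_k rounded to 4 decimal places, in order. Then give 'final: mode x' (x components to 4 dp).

Mode 1: guard c·x = 3.7143 hit at Δt = 0.4156 (t = 0.4156), x⁻ = (3.7588, 0.0275) → reset → x⁺ = (3.4416, -0.2917), jump to mode 2
Mode 2: flow for 0.9988 to horizon, guard not reached → x = (9.5939, 7.0194)

1 0.4156 1->2
final: 2 9.5939 7.0194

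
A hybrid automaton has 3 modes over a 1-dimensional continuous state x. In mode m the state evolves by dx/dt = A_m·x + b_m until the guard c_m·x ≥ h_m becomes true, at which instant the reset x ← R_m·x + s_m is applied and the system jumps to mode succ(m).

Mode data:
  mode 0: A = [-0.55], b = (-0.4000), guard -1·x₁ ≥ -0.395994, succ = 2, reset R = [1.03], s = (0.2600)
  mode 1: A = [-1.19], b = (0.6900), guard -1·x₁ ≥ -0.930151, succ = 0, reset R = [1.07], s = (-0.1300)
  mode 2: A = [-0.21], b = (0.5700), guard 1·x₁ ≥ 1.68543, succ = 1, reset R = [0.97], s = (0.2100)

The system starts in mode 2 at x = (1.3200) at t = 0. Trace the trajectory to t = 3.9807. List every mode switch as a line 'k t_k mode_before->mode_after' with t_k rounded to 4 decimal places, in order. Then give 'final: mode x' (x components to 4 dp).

1 1.4473 2->1
2 2.5263 1->0
3 3.1610 0->2
final: 2 0.9915

Mode 2: guard c·x = 1.6854 hit at Δt = 1.4473 (t = 1.4473), x⁻ = (1.6854) → reset → x⁺ = (1.8449), jump to mode 1
Mode 1: guard c·x = -0.9302 hit at Δt = 1.0790 (t = 2.5263), x⁻ = (0.9302) → reset → x⁺ = (0.8653), jump to mode 0
Mode 0: guard c·x = -0.3960 hit at Δt = 0.6347 (t = 3.1610), x⁻ = (0.3960) → reset → x⁺ = (0.6679), jump to mode 2
Mode 2: flow for 0.8197 to horizon, guard not reached → x = (0.9915)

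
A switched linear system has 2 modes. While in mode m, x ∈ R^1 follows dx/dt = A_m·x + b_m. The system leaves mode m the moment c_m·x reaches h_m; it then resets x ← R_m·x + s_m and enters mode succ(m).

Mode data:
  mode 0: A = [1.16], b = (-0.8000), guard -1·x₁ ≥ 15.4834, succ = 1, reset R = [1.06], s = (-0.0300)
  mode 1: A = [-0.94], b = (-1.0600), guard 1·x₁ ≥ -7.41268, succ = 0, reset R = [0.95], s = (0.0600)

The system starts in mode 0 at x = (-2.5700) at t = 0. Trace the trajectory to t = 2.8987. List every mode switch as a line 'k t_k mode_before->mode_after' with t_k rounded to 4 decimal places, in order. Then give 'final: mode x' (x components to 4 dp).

1 1.3808 0->1
2 2.3283 1->0
final: 0 -14.1783

Mode 0: guard c·x = 15.4834 hit at Δt = 1.3808 (t = 1.3808), x⁻ = (-15.4834) → reset → x⁺ = (-16.4424), jump to mode 1
Mode 1: guard c·x = -7.4127 hit at Δt = 0.9475 (t = 2.3283), x⁻ = (-7.4127) → reset → x⁺ = (-6.9820), jump to mode 0
Mode 0: flow for 0.5704 to horizon, guard not reached → x = (-14.1783)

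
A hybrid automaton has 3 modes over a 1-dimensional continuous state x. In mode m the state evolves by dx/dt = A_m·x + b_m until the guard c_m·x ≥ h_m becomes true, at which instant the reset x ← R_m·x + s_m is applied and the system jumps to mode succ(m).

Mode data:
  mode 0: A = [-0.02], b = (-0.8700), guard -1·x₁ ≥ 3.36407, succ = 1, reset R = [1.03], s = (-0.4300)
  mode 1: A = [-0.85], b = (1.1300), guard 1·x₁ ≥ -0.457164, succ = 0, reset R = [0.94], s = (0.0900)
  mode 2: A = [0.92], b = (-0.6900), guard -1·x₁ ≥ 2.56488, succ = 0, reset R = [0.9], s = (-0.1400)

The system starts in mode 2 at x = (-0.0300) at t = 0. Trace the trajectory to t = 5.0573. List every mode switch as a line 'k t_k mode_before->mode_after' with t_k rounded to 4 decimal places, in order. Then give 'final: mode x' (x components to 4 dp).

1 1.5727 2->0
2 2.7006 0->1
3 3.9630 1->0
final: 0 -1.2741

Mode 2: guard c·x = 2.5649 hit at Δt = 1.5727 (t = 1.5727), x⁻ = (-2.5649) → reset → x⁺ = (-2.4484), jump to mode 0
Mode 0: guard c·x = 3.3641 hit at Δt = 1.1279 (t = 2.7006), x⁻ = (-3.3641) → reset → x⁺ = (-3.8950), jump to mode 1
Mode 1: guard c·x = -0.4572 hit at Δt = 1.2624 (t = 3.9630), x⁻ = (-0.4572) → reset → x⁺ = (-0.3397), jump to mode 0
Mode 0: flow for 1.0943 to horizon, guard not reached → x = (-1.2741)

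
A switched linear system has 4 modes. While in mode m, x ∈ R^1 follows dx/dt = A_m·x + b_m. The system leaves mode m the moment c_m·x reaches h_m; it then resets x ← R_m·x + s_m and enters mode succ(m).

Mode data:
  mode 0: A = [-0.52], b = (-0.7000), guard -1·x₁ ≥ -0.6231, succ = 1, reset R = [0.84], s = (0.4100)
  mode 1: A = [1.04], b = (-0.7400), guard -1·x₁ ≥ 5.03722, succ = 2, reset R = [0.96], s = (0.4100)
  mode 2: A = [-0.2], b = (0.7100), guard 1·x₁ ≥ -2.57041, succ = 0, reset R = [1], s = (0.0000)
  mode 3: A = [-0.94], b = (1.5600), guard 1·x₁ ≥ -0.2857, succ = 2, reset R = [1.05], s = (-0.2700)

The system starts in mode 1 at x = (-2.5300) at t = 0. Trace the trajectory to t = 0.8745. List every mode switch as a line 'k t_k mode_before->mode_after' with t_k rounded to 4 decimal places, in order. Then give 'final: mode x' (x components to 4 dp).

1 0.5509 1->2
final: 2 -3.9259

Mode 1: guard c·x = 5.0372 hit at Δt = 0.5509 (t = 0.5509), x⁻ = (-5.0372) → reset → x⁺ = (-4.4257), jump to mode 2
Mode 2: flow for 0.3236 to horizon, guard not reached → x = (-3.9259)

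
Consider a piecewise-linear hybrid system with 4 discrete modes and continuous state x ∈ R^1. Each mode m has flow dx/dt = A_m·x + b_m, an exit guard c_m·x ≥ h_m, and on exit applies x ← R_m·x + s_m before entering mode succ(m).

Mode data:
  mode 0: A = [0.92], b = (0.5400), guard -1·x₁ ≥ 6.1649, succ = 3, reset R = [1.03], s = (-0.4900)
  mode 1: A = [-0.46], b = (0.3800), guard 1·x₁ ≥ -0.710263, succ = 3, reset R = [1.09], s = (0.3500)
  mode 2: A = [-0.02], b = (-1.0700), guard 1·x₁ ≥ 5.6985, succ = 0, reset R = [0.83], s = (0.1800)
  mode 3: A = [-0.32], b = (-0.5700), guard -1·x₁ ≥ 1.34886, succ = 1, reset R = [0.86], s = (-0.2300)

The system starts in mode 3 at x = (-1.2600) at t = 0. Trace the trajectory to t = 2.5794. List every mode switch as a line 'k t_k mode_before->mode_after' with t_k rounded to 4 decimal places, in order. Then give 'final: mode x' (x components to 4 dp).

Mode 3: guard c·x = 1.3489 hit at Δt = 0.5841 (t = 0.5841), x⁻ = (-1.3489) → reset → x⁺ = (-1.3900), jump to mode 1
Mode 1: guard c·x = -0.7103 hit at Δt = 0.7964 (t = 1.3805), x⁻ = (-0.7103) → reset → x⁺ = (-0.4242), jump to mode 3
Mode 3: flow for 1.1989 to horizon, guard not reached → x = (-0.8566)

1 0.5841 3->1
2 1.3805 1->3
final: 3 -0.8566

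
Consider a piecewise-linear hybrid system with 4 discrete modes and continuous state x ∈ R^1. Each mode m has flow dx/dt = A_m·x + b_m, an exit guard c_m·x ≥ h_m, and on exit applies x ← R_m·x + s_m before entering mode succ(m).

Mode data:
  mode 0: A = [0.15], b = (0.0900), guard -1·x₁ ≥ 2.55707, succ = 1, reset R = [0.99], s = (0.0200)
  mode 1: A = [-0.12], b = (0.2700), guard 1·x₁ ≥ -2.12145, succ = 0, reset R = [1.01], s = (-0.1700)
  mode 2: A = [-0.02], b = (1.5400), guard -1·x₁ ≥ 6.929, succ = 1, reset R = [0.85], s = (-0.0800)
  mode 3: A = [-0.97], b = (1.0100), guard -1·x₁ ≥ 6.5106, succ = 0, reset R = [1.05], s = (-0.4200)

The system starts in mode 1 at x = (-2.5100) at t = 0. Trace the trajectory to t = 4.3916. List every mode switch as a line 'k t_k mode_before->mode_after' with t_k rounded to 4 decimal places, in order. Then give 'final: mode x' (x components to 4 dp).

Mode 1: guard c·x = -2.1214 hit at Δt = 0.7096 (t = 0.7096), x⁻ = (-2.1214) → reset → x⁺ = (-2.3127), jump to mode 0
Mode 0: guard c·x = 2.5571 hit at Δt = 0.8893 (t = 1.5989), x⁻ = (-2.5571) → reset → x⁺ = (-2.5115), jump to mode 1
Mode 1: guard c·x = -2.1214 hit at Δt = 0.7122 (t = 2.3112), x⁻ = (-2.1214) → reset → x⁺ = (-2.3127), jump to mode 0
Mode 0: guard c·x = 2.5571 hit at Δt = 0.8893 (t = 3.2005), x⁻ = (-2.5571) → reset → x⁺ = (-2.5115), jump to mode 1
Mode 1: guard c·x = -2.1214 hit at Δt = 0.7122 (t = 3.9127), x⁻ = (-2.1215) → reset → x⁺ = (-2.3127), jump to mode 0
Mode 0: flow for 0.4789 to horizon, guard not reached → x = (-2.4402)

1 0.7096 1->0
2 1.5989 0->1
3 2.3112 1->0
4 3.2005 0->1
5 3.9127 1->0
final: 0 -2.4402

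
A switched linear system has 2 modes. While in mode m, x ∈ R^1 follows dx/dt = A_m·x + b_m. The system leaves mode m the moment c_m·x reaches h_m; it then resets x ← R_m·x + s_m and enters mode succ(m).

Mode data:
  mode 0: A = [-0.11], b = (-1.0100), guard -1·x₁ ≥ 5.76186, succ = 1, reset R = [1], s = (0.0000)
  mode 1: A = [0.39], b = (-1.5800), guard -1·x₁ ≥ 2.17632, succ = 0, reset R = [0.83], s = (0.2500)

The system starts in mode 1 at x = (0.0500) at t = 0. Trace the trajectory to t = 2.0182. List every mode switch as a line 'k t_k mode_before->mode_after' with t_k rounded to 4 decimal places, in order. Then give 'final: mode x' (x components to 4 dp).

Mode 1: guard c·x = 2.1763 hit at Δt = 1.1343 (t = 1.1343), x⁻ = (-2.1763) → reset → x⁺ = (-1.5563), jump to mode 0
Mode 0: flow for 0.8839 to horizon, guard not reached → x = (-2.2629)

1 1.1343 1->0
final: 0 -2.2629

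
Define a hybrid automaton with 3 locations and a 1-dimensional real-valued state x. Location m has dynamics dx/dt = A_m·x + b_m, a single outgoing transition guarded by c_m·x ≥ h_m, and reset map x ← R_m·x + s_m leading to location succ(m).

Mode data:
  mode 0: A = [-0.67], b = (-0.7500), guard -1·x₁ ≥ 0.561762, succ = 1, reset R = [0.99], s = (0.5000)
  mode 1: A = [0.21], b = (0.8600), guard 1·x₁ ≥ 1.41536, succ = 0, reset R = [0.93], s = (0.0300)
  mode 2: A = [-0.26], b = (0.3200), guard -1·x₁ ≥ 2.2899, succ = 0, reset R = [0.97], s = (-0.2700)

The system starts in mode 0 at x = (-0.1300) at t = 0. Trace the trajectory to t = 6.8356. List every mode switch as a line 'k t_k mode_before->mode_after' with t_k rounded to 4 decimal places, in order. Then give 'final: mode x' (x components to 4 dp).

1 0.8558 0->1
2 2.3351 1->0
3 4.5538 0->1
4 6.0331 1->0
final: 0 0.3208

Mode 0: guard c·x = 0.5618 hit at Δt = 0.8558 (t = 0.8558), x⁻ = (-0.5618) → reset → x⁺ = (-0.0561), jump to mode 1
Mode 1: guard c·x = 1.4154 hit at Δt = 1.4793 (t = 2.3351), x⁻ = (1.4154) → reset → x⁺ = (1.3463), jump to mode 0
Mode 0: guard c·x = 0.5618 hit at Δt = 2.2187 (t = 4.5538), x⁻ = (-0.5618) → reset → x⁺ = (-0.0561), jump to mode 1
Mode 1: guard c·x = 1.4154 hit at Δt = 1.4793 (t = 6.0331), x⁻ = (1.4154) → reset → x⁺ = (1.3463), jump to mode 0
Mode 0: flow for 0.8025 to horizon, guard not reached → x = (0.3208)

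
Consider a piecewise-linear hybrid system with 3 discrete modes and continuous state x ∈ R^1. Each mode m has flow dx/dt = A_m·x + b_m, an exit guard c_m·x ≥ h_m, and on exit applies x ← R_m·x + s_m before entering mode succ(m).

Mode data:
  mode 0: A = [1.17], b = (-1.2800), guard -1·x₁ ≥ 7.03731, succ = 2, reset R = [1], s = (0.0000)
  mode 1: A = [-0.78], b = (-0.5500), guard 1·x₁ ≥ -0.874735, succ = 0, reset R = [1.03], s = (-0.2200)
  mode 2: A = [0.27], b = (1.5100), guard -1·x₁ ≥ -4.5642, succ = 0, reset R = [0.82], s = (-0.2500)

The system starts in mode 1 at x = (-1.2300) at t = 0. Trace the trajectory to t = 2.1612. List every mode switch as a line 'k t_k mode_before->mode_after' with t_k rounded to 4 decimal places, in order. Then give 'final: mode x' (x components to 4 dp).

1 1.4483 1->0
final: 0 -4.0065

Mode 1: guard c·x = -0.8747 hit at Δt = 1.4483 (t = 1.4483), x⁻ = (-0.8747) → reset → x⁺ = (-1.1210), jump to mode 0
Mode 0: flow for 0.7129 to horizon, guard not reached → x = (-4.0065)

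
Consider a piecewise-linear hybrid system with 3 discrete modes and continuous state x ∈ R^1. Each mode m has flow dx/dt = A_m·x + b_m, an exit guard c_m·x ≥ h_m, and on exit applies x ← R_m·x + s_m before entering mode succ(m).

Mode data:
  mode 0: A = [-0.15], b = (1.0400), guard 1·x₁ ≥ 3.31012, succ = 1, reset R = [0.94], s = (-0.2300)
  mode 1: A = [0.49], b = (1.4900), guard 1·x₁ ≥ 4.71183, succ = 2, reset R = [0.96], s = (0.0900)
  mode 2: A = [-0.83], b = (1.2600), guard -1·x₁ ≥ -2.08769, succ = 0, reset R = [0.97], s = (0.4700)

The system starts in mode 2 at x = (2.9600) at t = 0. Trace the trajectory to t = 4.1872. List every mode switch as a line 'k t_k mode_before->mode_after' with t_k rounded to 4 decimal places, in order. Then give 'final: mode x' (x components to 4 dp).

Mode 2: guard c·x = -2.0877 hit at Δt = 1.1190 (t = 1.1190), x⁻ = (2.0877) → reset → x⁺ = (2.4951), jump to mode 0
Mode 0: guard c·x = 3.3101 hit at Δt = 1.3527 (t = 2.4717), x⁻ = (3.3101) → reset → x⁺ = (2.8815), jump to mode 1
Mode 1: guard c·x = 4.7118 hit at Δt = 0.5496 (t = 3.0213), x⁻ = (4.7118) → reset → x⁺ = (4.6134), jump to mode 2
Mode 2: flow for 1.1659 to horizon, guard not reached → x = (2.6941)

1 1.1190 2->0
2 2.4717 0->1
3 3.0213 1->2
final: 2 2.6941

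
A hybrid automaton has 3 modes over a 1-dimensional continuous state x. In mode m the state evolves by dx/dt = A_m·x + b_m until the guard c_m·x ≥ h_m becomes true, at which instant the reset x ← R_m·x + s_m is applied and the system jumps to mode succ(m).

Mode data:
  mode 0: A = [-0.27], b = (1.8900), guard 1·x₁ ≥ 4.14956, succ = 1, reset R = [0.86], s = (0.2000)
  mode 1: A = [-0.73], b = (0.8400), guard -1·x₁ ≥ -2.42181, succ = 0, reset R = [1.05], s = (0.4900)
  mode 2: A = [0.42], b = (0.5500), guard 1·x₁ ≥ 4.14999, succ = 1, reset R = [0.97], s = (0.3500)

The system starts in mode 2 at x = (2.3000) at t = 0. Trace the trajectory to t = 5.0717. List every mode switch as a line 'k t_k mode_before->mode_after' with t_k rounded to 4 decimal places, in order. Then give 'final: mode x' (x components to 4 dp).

Mode 2: guard c·x = 4.1500 hit at Δt = 0.9852 (t = 0.9852), x⁻ = (4.1500) → reset → x⁺ = (4.3755), jump to mode 1
Mode 1: guard c·x = -2.4218 hit at Δt = 1.2753 (t = 2.2605), x⁻ = (2.4218) → reset → x⁺ = (3.0329), jump to mode 0
Mode 0: guard c·x = 4.1496 hit at Δt = 1.2243 (t = 3.4848), x⁻ = (4.1496) → reset → x⁺ = (3.7686), jump to mode 1
Mode 1: guard c·x = -2.4218 hit at Δt = 0.9897 (t = 4.4745), x⁻ = (2.4218) → reset → x⁺ = (3.0329), jump to mode 0
Mode 0: flow for 0.5972 to horizon, guard not reached → x = (3.6237)

1 0.9852 2->1
2 2.2605 1->0
3 3.4848 0->1
4 4.4745 1->0
final: 0 3.6237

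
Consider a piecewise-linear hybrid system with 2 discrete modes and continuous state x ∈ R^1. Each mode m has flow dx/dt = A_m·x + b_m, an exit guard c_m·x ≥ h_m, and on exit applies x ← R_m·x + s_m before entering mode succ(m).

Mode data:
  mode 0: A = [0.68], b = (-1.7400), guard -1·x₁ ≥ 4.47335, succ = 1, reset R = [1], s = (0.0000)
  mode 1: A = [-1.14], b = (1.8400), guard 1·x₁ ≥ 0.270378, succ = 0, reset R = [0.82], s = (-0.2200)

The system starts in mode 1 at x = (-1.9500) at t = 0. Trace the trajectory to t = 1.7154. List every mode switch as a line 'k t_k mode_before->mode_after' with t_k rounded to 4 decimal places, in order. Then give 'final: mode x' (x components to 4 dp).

Mode 1: guard c·x = 0.2704 hit at Δt = 0.8557 (t = 0.8557), x⁻ = (0.2704) → reset → x⁺ = (0.0017), jump to mode 0
Mode 0: flow for 0.8597 to horizon, guard not reached → x = (-2.0293)

1 0.8557 1->0
final: 0 -2.0293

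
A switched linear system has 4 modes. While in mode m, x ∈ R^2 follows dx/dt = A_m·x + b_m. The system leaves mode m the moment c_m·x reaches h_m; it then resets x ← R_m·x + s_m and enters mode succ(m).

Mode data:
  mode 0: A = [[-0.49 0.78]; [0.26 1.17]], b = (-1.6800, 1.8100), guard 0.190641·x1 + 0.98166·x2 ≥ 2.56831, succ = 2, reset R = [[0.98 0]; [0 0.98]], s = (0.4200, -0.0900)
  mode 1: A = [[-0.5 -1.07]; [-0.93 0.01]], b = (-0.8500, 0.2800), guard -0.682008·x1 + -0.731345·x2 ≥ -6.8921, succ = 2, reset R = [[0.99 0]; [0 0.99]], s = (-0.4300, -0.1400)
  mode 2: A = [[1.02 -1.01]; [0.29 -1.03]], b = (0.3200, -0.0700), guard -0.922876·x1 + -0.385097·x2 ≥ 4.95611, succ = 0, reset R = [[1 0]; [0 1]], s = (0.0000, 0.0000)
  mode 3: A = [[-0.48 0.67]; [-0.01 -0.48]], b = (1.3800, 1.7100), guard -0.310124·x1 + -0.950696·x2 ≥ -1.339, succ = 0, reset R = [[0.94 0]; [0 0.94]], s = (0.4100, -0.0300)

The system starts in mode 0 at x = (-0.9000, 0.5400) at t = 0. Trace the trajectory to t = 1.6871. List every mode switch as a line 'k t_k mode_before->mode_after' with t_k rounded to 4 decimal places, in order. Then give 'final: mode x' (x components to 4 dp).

Mode 0: guard c·x = 2.5683 hit at Δt = 0.6767 (t = 0.6767), x⁻ = (-0.9034, 2.7917) → reset → x⁺ = (-0.4653, 2.6459), jump to mode 2
Mode 2: flow for 1.0104 to horizon, guard not reached → x = (-3.6623, 0.4818)

1 0.6767 0->2
final: 2 -3.6623 0.4818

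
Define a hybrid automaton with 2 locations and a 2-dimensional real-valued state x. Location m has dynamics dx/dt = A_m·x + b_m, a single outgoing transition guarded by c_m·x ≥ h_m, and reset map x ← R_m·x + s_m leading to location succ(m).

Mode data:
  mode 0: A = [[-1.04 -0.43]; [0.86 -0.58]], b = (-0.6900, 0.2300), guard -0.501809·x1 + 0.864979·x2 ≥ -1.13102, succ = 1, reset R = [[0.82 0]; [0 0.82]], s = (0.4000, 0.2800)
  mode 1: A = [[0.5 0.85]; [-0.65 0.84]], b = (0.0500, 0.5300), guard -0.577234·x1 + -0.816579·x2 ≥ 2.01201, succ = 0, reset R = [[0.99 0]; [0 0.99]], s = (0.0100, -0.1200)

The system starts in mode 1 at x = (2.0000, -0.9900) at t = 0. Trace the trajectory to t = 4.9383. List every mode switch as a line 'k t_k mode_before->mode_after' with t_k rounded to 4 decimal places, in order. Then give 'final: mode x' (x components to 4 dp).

1 0.9935 1->0
2 2.0967 0->1
3 4.0612 1->0
4 4.5911 0->1
final: 1 -0.2978 -1.1084

Mode 1: guard c·x = 2.0120 hit at Δt = 0.9935 (t = 0.9935), x⁻ = (1.2281, -3.3321) → reset → x⁺ = (1.2259, -3.4188), jump to mode 0
Mode 0: guard c·x = -1.1310 hit at Δt = 1.1032 (t = 2.0967), x⁻ = (0.4521, -1.0453) → reset → x⁺ = (0.7707, -0.5771), jump to mode 1
Mode 1: guard c·x = 2.0120 hit at Δt = 1.9645 (t = 4.0612), x⁻ = (-0.8643, -1.8530) → reset → x⁺ = (-0.8456, -1.9545), jump to mode 0
Mode 0: guard c·x = -1.1310 hit at Δt = 0.5298 (t = 4.5911), x⁻ = (-0.4615, -1.5753) → reset → x⁺ = (0.0215, -1.0118), jump to mode 1
Mode 1: flow for 0.3472 to horizon, guard not reached → x = (-0.2978, -1.1084)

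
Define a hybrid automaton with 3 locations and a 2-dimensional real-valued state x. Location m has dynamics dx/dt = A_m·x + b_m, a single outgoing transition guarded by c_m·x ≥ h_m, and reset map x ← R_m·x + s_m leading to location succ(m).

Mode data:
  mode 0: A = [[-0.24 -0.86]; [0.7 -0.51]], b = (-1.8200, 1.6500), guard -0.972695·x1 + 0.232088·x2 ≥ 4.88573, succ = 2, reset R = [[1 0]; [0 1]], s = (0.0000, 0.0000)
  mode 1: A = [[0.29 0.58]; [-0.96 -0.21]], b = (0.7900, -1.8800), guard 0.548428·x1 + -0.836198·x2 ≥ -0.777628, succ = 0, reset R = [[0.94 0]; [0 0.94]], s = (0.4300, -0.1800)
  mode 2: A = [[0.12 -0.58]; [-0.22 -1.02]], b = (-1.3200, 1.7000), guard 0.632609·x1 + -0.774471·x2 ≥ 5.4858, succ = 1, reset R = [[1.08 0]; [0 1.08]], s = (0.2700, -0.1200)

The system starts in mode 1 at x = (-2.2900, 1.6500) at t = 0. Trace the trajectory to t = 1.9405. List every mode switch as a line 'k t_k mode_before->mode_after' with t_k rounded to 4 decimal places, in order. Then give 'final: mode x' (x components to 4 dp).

1 1.5028 1->0
final: 0 -1.1034 0.7083

Mode 1: guard c·x = -0.7776 hit at Δt = 1.5028 (t = 1.5028), x⁻ = (-0.6401, 0.5101) → reset → x⁺ = (-0.1717, 0.2995), jump to mode 0
Mode 0: flow for 0.4377 to horizon, guard not reached → x = (-1.1034, 0.7083)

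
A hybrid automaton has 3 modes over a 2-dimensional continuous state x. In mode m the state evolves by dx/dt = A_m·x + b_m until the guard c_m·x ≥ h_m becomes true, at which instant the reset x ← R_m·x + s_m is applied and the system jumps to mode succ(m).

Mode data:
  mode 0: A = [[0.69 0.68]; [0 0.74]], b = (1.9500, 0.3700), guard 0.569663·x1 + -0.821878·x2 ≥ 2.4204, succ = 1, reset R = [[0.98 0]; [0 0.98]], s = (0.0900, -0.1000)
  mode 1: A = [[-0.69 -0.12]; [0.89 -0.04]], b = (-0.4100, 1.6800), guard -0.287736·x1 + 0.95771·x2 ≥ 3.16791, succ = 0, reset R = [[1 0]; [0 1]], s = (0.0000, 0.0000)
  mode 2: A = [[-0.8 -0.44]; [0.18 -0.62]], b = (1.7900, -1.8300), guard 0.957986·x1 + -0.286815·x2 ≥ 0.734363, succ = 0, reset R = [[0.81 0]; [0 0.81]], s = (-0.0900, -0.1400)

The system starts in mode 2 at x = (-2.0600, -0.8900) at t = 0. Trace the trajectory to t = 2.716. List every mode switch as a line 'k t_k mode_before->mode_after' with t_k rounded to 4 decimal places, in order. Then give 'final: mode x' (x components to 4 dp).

1 0.7567 2->0
2 1.5204 0->1
final: 1 0.1575 0.2135

Mode 2: guard c·x = 0.7344 hit at Δt = 0.7567 (t = 0.7567), x⁻ = (0.2454, -1.7409) → reset → x⁺ = (0.1087, -1.5501), jump to mode 0
Mode 0: guard c·x = 2.4204 hit at Δt = 0.7637 (t = 1.5204), x⁻ = (0.8614, -2.3479) → reset → x⁺ = (0.9342, -2.4009), jump to mode 1
Mode 1: flow for 1.1956 to horizon, guard not reached → x = (0.1575, 0.2135)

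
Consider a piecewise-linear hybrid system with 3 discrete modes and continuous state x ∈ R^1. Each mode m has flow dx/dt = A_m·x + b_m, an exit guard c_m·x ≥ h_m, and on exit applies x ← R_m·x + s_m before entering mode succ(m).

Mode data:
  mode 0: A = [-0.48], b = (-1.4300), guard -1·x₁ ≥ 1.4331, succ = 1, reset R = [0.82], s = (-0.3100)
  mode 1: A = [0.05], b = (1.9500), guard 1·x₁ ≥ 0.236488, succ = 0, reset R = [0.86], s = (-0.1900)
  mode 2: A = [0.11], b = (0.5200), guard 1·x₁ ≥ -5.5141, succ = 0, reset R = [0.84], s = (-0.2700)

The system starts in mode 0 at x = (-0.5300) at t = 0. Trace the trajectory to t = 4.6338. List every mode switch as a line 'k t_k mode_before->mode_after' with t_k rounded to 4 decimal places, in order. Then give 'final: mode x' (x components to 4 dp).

Mode 0: guard c·x = 1.4331 hit at Δt = 0.9584 (t = 0.9584), x⁻ = (-1.4331) → reset → x⁺ = (-1.4851), jump to mode 1
Mode 1: guard c·x = 0.2365 hit at Δt = 0.8974 (t = 1.8558), x⁻ = (0.2365) → reset → x⁺ = (0.0134), jump to mode 0
Mode 0: guard c·x = 1.4331 hit at Δt = 1.3759 (t = 3.2317), x⁻ = (-1.4331) → reset → x⁺ = (-1.4851), jump to mode 1
Mode 1: guard c·x = 0.2365 hit at Δt = 0.8974 (t = 4.1291), x⁻ = (0.2365) → reset → x⁺ = (0.0134), jump to mode 0
Mode 0: flow for 0.5047 to horizon, guard not reached → x = (-0.6305)

1 0.9584 0->1
2 1.8558 1->0
3 3.2317 0->1
4 4.1291 1->0
final: 0 -0.6305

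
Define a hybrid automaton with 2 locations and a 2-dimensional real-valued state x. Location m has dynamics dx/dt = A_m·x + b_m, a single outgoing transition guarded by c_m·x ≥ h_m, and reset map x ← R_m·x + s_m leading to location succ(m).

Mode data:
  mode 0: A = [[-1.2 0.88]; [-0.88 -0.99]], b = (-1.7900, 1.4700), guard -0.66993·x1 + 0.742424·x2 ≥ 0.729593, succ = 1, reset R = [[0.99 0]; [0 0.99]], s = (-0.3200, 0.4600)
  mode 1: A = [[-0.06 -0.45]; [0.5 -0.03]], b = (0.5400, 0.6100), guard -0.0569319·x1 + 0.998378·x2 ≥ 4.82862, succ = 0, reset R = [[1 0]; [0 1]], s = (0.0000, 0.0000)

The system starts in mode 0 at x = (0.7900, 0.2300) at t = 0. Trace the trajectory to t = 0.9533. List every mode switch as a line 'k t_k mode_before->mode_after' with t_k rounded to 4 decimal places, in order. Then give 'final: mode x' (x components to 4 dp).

1 0.6469 0->1
final: 1 -0.5541 1.3111

Mode 0: guard c·x = 0.7296 hit at Δt = 0.6469 (t = 0.6469), x⁻ = (-0.2376, 0.7683) → reset → x⁺ = (-0.5552, 1.2206), jump to mode 1
Mode 1: flow for 0.3064 to horizon, guard not reached → x = (-0.5541, 1.3111)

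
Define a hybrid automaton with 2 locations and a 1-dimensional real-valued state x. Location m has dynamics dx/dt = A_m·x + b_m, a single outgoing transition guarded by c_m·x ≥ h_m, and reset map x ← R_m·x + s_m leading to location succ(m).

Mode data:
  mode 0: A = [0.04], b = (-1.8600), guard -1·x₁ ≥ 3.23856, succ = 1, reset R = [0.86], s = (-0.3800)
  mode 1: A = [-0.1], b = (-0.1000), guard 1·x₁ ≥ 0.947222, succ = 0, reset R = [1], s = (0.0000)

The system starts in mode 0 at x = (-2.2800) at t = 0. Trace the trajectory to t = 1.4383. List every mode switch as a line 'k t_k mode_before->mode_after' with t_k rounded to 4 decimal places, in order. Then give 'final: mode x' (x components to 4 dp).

1 0.4865 0->1
final: 1 -2.9686

Mode 0: guard c·x = 3.2386 hit at Δt = 0.4865 (t = 0.4865), x⁻ = (-3.2386) → reset → x⁺ = (-3.1652), jump to mode 1
Mode 1: flow for 0.9518 to horizon, guard not reached → x = (-2.9686)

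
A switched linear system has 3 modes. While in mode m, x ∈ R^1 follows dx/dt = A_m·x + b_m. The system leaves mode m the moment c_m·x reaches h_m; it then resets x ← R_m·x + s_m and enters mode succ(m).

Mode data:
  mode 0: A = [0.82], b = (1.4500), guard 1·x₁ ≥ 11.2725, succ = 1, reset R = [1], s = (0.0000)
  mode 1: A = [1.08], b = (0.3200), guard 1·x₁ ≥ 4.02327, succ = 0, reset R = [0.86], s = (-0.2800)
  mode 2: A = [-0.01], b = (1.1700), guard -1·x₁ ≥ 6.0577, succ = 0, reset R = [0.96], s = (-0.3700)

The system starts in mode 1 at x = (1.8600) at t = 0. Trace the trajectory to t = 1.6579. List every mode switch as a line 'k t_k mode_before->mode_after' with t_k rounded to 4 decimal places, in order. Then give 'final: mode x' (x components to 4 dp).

1 0.6433 1->0
final: 0 9.6022

Mode 1: guard c·x = 4.0233 hit at Δt = 0.6433 (t = 0.6433), x⁻ = (4.0233) → reset → x⁺ = (3.1800), jump to mode 0
Mode 0: flow for 1.0146 to horizon, guard not reached → x = (9.6022)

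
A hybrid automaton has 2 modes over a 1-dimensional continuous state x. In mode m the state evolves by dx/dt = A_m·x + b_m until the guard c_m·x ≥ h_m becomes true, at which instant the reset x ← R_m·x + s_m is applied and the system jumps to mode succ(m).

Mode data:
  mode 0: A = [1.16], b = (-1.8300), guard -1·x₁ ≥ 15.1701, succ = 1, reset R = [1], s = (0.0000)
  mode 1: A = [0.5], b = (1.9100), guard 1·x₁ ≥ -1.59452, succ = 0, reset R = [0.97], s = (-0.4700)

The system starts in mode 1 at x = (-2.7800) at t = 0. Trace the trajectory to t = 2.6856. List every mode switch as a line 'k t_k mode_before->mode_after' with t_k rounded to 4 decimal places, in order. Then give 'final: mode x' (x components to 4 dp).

1 1.5215 1->0
final: 0 -12.2919

Mode 1: guard c·x = -1.5945 hit at Δt = 1.5215 (t = 1.5215), x⁻ = (-1.5945) → reset → x⁺ = (-2.0167), jump to mode 0
Mode 0: flow for 1.1641 to horizon, guard not reached → x = (-12.2919)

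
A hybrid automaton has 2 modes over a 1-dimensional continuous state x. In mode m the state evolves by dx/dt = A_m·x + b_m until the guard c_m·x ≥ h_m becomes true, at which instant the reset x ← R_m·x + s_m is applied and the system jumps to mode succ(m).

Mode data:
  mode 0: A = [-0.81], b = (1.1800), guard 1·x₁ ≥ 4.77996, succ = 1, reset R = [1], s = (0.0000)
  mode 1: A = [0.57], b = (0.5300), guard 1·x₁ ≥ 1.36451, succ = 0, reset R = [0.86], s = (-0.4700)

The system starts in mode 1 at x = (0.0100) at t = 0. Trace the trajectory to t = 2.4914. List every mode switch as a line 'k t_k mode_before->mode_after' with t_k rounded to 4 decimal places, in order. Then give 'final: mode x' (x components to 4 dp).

Mode 1: guard c·x = 1.3645 hit at Δt = 1.5658 (t = 1.5658), x⁻ = (1.3645) → reset → x⁺ = (0.7035), jump to mode 0
Mode 0: flow for 0.9256 to horizon, guard not reached → x = (1.1009)

1 1.5658 1->0
final: 0 1.1009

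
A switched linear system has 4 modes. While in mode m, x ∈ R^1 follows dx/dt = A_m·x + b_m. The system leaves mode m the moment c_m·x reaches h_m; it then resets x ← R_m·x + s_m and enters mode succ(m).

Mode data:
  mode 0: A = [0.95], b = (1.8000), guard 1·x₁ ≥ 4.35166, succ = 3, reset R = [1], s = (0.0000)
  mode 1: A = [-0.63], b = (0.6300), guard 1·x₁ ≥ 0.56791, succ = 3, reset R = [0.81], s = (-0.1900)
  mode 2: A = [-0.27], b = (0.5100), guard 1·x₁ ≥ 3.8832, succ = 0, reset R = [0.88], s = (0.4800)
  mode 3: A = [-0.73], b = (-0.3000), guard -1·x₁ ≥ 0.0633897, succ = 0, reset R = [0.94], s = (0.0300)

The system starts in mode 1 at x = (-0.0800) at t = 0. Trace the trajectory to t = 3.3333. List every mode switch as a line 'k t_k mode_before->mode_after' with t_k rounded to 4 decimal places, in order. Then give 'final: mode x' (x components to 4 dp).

1 1.4541 1->3
2 2.3754 3->0
final: 0 2.7389

Mode 1: guard c·x = 0.5679 hit at Δt = 1.4541 (t = 1.4541), x⁻ = (0.5679) → reset → x⁺ = (0.2700), jump to mode 3
Mode 3: guard c·x = 0.0634 hit at Δt = 0.9213 (t = 2.3754), x⁻ = (-0.0634) → reset → x⁺ = (-0.0296), jump to mode 0
Mode 0: flow for 0.9579 to horizon, guard not reached → x = (2.7389)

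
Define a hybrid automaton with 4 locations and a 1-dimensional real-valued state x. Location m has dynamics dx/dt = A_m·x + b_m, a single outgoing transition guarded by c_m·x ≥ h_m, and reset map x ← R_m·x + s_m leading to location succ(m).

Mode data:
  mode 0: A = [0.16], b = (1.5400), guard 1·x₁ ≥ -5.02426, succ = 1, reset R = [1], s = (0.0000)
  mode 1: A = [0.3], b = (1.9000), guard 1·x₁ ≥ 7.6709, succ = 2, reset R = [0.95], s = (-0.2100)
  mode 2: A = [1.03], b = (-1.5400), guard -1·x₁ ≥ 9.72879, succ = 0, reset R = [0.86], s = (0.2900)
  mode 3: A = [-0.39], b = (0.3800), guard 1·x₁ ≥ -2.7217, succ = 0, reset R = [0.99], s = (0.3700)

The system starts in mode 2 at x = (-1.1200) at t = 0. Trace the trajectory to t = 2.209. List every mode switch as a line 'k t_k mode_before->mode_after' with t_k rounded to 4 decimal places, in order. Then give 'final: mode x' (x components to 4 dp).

1 1.4143 2->0
final: 0 -7.8668

Mode 2: guard c·x = 9.7288 hit at Δt = 1.4143 (t = 1.4143), x⁻ = (-9.7288) → reset → x⁺ = (-8.0768), jump to mode 0
Mode 0: flow for 0.7947 to horizon, guard not reached → x = (-7.8668)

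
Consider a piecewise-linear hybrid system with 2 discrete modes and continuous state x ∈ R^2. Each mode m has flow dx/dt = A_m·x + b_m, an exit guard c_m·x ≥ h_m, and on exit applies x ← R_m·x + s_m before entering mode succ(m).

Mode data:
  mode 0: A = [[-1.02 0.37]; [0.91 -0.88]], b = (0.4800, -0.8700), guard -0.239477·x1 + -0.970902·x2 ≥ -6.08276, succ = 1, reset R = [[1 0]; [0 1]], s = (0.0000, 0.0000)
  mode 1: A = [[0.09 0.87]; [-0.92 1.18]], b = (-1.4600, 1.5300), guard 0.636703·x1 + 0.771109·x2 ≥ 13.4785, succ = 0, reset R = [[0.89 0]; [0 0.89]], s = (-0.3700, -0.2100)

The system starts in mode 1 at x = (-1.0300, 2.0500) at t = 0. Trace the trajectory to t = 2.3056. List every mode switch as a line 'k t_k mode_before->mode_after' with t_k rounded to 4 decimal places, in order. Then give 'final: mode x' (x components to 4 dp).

Mode 1: guard c·x = 13.4785 hit at Δt = 1.2815 (t = 1.2815), x⁻ = (4.8588, 13.4674) → reset → x⁺ = (3.9544, 11.7760), jump to mode 0
Mode 0: flow for 1.0241 to horizon, guard not reached → x = (3.6722, 6.6012)

1 1.2815 1->0
final: 0 3.6722 6.6012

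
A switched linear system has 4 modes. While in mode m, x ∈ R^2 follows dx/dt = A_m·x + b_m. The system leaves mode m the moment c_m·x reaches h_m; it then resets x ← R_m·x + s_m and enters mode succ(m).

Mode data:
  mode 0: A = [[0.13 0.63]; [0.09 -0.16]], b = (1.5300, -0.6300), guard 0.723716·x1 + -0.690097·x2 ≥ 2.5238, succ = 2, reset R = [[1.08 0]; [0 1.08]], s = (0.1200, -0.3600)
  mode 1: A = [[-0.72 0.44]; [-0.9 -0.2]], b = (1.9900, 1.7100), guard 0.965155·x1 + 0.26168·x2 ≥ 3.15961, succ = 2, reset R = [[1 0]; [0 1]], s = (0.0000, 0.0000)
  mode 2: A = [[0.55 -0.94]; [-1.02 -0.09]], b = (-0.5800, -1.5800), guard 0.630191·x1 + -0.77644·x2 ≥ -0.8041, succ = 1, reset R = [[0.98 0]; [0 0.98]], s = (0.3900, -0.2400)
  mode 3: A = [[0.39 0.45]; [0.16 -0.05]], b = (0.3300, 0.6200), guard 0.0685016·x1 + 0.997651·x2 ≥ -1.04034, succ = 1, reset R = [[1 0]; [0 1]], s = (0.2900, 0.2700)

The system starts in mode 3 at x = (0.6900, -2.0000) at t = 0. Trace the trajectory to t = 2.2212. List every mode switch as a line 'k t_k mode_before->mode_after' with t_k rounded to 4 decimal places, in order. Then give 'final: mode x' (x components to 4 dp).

1 1.1668 3->1
final: 1 1.7365 -0.1672

Mode 3: guard c·x = -1.0403 hit at Δt = 1.1668 (t = 1.1668), x⁻ = (0.5330, -1.0794) → reset → x⁺ = (0.8230, -0.8094), jump to mode 1
Mode 1: flow for 1.0544 to horizon, guard not reached → x = (1.7365, -0.1672)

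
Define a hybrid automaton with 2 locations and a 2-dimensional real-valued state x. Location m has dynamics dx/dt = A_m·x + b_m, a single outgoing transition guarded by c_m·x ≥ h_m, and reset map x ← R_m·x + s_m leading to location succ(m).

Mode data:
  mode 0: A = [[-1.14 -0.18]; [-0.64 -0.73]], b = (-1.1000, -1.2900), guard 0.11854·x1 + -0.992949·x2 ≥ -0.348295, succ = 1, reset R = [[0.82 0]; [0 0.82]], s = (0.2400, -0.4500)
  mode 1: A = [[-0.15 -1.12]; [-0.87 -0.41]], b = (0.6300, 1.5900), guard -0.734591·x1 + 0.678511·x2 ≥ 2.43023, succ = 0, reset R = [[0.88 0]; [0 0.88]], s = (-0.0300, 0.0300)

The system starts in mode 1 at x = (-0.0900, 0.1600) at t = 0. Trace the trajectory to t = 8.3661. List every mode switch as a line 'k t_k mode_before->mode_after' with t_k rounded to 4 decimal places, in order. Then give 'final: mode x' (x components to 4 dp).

1 1.5543 1->0
2 2.9717 0->1
3 4.4139 1->0
4 5.8155 0->1
5 7.2496 1->0
final: 0 -1.1234 0.4546

Mode 1: guard c·x = 2.4302 hit at Δt = 1.5543 (t = 1.5543), x⁻ = (-1.1669, 2.3183) → reset → x⁺ = (-1.0569, 2.0701), jump to mode 0
Mode 0: guard c·x = -0.3483 hit at Δt = 1.4174 (t = 2.9717), x⁻ = (-1.0796, 0.2219) → reset → x⁺ = (-0.6453, -0.2681), jump to mode 1
Mode 1: guard c·x = 2.4302 hit at Δt = 1.4422 (t = 4.4139), x⁻ = (-1.2579, 2.2199) → reset → x⁺ = (-1.1369, 1.9835), jump to mode 0
Mode 0: guard c·x = -0.3483 hit at Δt = 1.4016 (t = 5.8155), x⁻ = (-1.0933, 0.2202) → reset → x⁺ = (-0.6565, -0.2694), jump to mode 1
Mode 1: guard c·x = 2.4302 hit at Δt = 1.4341 (t = 7.2496), x⁻ = (-1.2609, 2.2166) → reset → x⁺ = (-1.1396, 1.9806), jump to mode 0
Mode 0: flow for 1.1165 to horizon, guard not reached → x = (-1.1234, 0.4546)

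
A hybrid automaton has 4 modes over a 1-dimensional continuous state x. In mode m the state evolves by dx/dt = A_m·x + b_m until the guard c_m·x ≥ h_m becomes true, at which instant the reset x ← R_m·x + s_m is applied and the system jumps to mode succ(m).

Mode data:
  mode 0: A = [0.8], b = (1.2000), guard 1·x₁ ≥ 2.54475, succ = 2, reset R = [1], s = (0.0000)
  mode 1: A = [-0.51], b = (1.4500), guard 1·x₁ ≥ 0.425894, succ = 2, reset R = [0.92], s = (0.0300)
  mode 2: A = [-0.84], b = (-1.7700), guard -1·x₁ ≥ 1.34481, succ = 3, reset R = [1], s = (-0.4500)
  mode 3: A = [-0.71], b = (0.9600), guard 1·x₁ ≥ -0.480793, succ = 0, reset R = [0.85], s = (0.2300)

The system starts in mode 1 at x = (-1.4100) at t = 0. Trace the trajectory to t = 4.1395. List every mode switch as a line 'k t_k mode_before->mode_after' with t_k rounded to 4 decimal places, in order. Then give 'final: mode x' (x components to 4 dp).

1 1.1079 1->2
2 2.5355 2->3
3 3.2968 3->0
final: 0 1.0930

Mode 1: guard c·x = 0.4259 hit at Δt = 1.1079 (t = 1.1079), x⁻ = (0.4259) → reset → x⁺ = (0.4218), jump to mode 2
Mode 2: guard c·x = 1.3448 hit at Δt = 1.4276 (t = 2.5355), x⁻ = (-1.3448) → reset → x⁺ = (-1.7948), jump to mode 3
Mode 3: guard c·x = -0.4808 hit at Δt = 0.7613 (t = 3.2968), x⁻ = (-0.4808) → reset → x⁺ = (-0.1787), jump to mode 0
Mode 0: flow for 0.8427 to horizon, guard not reached → x = (1.0930)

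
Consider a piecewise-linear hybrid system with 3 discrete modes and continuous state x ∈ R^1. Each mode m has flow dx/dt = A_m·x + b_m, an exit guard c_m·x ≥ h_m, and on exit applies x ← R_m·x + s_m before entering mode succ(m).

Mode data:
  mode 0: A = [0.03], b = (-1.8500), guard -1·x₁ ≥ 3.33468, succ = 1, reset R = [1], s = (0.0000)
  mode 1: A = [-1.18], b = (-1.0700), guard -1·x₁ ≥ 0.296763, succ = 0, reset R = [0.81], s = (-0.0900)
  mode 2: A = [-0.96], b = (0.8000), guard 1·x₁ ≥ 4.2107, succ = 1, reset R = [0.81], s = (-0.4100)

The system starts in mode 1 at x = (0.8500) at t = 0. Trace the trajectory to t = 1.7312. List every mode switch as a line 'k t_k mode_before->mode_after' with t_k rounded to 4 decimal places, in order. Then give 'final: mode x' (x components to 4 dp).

1 0.8964 1->0
final: 0 -1.9026

Mode 1: guard c·x = 0.2968 hit at Δt = 0.8964 (t = 0.8964), x⁻ = (-0.2968) → reset → x⁺ = (-0.3304), jump to mode 0
Mode 0: flow for 0.8348 to horizon, guard not reached → x = (-1.9026)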